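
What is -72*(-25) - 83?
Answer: 1717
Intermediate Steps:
-72*(-25) - 83 = 1800 - 83 = 1717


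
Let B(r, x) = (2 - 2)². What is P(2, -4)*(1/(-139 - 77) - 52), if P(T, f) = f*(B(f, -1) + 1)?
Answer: 11233/54 ≈ 208.02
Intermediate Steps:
B(r, x) = 0 (B(r, x) = 0² = 0)
P(T, f) = f (P(T, f) = f*(0 + 1) = f*1 = f)
P(2, -4)*(1/(-139 - 77) - 52) = -4*(1/(-139 - 77) - 52) = -4*(1/(-216) - 52) = -4*(-1/216 - 52) = -4*(-11233/216) = 11233/54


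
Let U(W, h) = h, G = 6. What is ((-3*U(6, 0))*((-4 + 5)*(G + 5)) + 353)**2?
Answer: 124609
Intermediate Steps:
((-3*U(6, 0))*((-4 + 5)*(G + 5)) + 353)**2 = ((-3*0)*((-4 + 5)*(6 + 5)) + 353)**2 = (0*(1*11) + 353)**2 = (0*11 + 353)**2 = (0 + 353)**2 = 353**2 = 124609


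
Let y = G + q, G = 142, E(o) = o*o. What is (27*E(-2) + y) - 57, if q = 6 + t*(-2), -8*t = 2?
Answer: 399/2 ≈ 199.50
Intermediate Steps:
E(o) = o**2
t = -1/4 (t = -1/8*2 = -1/4 ≈ -0.25000)
q = 13/2 (q = 6 - 1/4*(-2) = 6 + 1/2 = 13/2 ≈ 6.5000)
y = 297/2 (y = 142 + 13/2 = 297/2 ≈ 148.50)
(27*E(-2) + y) - 57 = (27*(-2)**2 + 297/2) - 57 = (27*4 + 297/2) - 57 = (108 + 297/2) - 57 = 513/2 - 57 = 399/2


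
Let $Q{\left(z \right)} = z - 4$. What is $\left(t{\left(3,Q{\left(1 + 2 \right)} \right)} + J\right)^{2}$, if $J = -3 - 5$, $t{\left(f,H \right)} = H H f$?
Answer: $25$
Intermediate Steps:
$Q{\left(z \right)} = -4 + z$
$t{\left(f,H \right)} = f H^{2}$ ($t{\left(f,H \right)} = H^{2} f = f H^{2}$)
$J = -8$
$\left(t{\left(3,Q{\left(1 + 2 \right)} \right)} + J\right)^{2} = \left(3 \left(-4 + \left(1 + 2\right)\right)^{2} - 8\right)^{2} = \left(3 \left(-4 + 3\right)^{2} - 8\right)^{2} = \left(3 \left(-1\right)^{2} - 8\right)^{2} = \left(3 \cdot 1 - 8\right)^{2} = \left(3 - 8\right)^{2} = \left(-5\right)^{2} = 25$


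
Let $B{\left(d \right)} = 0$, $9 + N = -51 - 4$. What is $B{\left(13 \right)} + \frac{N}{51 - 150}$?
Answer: $\frac{64}{99} \approx 0.64646$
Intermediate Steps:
$N = -64$ ($N = -9 - 55 = -64$)
$B{\left(13 \right)} + \frac{N}{51 - 150} = 0 + \frac{1}{51 - 150} \left(-64\right) = 0 + \frac{1}{-99} \left(-64\right) = 0 - - \frac{64}{99} = 0 + \frac{64}{99} = \frac{64}{99}$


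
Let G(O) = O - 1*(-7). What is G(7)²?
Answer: 196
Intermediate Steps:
G(O) = 7 + O (G(O) = O + 7 = 7 + O)
G(7)² = (7 + 7)² = 14² = 196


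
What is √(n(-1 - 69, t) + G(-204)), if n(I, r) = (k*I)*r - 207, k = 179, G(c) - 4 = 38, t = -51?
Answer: 3*√70985 ≈ 799.29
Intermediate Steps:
G(c) = 42 (G(c) = 4 + 38 = 42)
n(I, r) = -207 + 179*I*r (n(I, r) = (179*I)*r - 207 = 179*I*r - 207 = -207 + 179*I*r)
√(n(-1 - 69, t) + G(-204)) = √((-207 + 179*(-1 - 69)*(-51)) + 42) = √((-207 + 179*(-70)*(-51)) + 42) = √((-207 + 639030) + 42) = √(638823 + 42) = √638865 = 3*√70985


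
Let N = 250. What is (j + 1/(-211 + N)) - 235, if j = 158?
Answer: -3002/39 ≈ -76.974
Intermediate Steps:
(j + 1/(-211 + N)) - 235 = (158 + 1/(-211 + 250)) - 235 = (158 + 1/39) - 235 = 6163/39 - 235 = -3002/39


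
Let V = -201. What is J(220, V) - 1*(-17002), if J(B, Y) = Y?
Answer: 16801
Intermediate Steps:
J(220, V) - 1*(-17002) = -201 - 1*(-17002) = -201 + 17002 = 16801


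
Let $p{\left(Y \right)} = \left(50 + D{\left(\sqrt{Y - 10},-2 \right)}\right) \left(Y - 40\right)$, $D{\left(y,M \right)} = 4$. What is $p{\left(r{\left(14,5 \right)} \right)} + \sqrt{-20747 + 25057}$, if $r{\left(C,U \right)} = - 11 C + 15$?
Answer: $-9666 + \sqrt{4310} \approx -9600.3$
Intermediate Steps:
$r{\left(C,U \right)} = 15 - 11 C$
$p{\left(Y \right)} = -2160 + 54 Y$ ($p{\left(Y \right)} = \left(50 + 4\right) \left(Y - 40\right) = 54 \left(-40 + Y\right) = -2160 + 54 Y$)
$p{\left(r{\left(14,5 \right)} \right)} + \sqrt{-20747 + 25057} = \left(-2160 + 54 \left(15 - 154\right)\right) + \sqrt{-20747 + 25057} = \left(-2160 + 54 \left(15 - 154\right)\right) + \sqrt{4310} = \left(-2160 + 54 \left(-139\right)\right) + \sqrt{4310} = \left(-2160 - 7506\right) + \sqrt{4310} = -9666 + \sqrt{4310}$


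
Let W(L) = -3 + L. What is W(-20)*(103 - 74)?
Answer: -667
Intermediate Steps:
W(-20)*(103 - 74) = (-3 - 20)*(103 - 74) = -23*29 = -667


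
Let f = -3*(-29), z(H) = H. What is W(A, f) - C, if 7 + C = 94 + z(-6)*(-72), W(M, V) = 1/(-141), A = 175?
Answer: -73180/141 ≈ -519.01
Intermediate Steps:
f = 87
W(M, V) = -1/141
C = 519 (C = -7 + (94 - 6*(-72)) = -7 + (94 + 432) = -7 + 526 = 519)
W(A, f) - C = -1/141 - 1*519 = -1/141 - 519 = -73180/141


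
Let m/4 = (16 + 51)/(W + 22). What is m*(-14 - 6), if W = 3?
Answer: -1072/5 ≈ -214.40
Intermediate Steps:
m = 268/25 (m = 4*((16 + 51)/(3 + 22)) = 4*(67/25) = 268/25 ≈ 10.720)
m*(-14 - 6) = 268*(-14 - 6)/25 = (268/25)*(-20) = -1072/5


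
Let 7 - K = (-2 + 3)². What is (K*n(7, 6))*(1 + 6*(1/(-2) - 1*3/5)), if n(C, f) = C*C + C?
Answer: -9408/5 ≈ -1881.6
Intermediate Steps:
n(C, f) = C + C² (n(C, f) = C² + C = C + C²)
K = 6 (K = 7 - (-2 + 3)² = 7 - 1*1² = 7 - 1*1 = 7 - 1 = 6)
(K*n(7, 6))*(1 + 6*(1/(-2) - 1*3/5)) = (6*(7*(1 + 7)))*(1 + 6*(1/(-2) - 1*3/5)) = (6*(7*8))*(1 + 6*(1*(-½) - 3*⅕)) = (6*56)*(1 + 6*(-½ - ⅗)) = 336*(1 + 6*(-11/10)) = 336*(1 - 33/5) = 336*(-28/5) = -9408/5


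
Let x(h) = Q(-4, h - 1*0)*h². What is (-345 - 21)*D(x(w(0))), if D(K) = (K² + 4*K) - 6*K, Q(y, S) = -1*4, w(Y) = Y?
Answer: 0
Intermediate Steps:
Q(y, S) = -4
x(h) = -4*h²
D(K) = K² - 2*K
(-345 - 21)*D(x(w(0))) = (-345 - 21)*((-4*0²)*(-2 - 4*0²)) = -366*(-4*0)*(-2 - 4*0) = -0*(-2 + 0) = -0*(-2) = -366*0 = 0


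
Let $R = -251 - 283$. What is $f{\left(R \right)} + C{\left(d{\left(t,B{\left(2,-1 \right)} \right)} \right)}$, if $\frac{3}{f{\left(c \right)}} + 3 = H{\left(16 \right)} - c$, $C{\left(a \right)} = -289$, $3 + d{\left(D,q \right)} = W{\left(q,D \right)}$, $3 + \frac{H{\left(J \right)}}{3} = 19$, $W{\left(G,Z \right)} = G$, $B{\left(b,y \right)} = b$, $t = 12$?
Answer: $- \frac{55776}{193} \approx -288.99$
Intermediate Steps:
$H{\left(J \right)} = 48$ ($H{\left(J \right)} = -9 + 3 \cdot 19 = -9 + 57 = 48$)
$d{\left(D,q \right)} = -3 + q$
$R = -534$
$f{\left(c \right)} = \frac{3}{45 - c}$ ($f{\left(c \right)} = \frac{3}{-3 - \left(-48 + c\right)} = \frac{3}{45 - c}$)
$f{\left(R \right)} + C{\left(d{\left(t,B{\left(2,-1 \right)} \right)} \right)} = - \frac{3}{-45 - 534} - 289 = - \frac{3}{-579} - 289 = \left(-3\right) \left(- \frac{1}{579}\right) - 289 = \frac{1}{193} - 289 = - \frac{55776}{193}$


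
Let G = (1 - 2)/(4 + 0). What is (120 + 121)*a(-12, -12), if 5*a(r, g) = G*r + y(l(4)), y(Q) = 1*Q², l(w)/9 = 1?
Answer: 20244/5 ≈ 4048.8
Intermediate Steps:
l(w) = 9 (l(w) = 9*1 = 9)
y(Q) = Q²
G = -¼ (G = -1/4 = -1*¼ = -¼ ≈ -0.25000)
a(r, g) = 81/5 - r/20 (a(r, g) = (-r/4 + 9²)/5 = (-r/4 + 81)/5 = (81 - r/4)/5 = 81/5 - r/20)
(120 + 121)*a(-12, -12) = (120 + 121)*(81/5 - 1/20*(-12)) = 241*(81/5 + ⅗) = 241*(84/5) = 20244/5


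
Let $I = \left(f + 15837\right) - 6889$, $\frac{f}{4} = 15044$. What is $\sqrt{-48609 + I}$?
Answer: $\sqrt{20515} \approx 143.23$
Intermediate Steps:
$f = 60176$ ($f = 4 \cdot 15044 = 60176$)
$I = 69124$ ($I = \left(60176 + 15837\right) - 6889 = 76013 - 6889 = 69124$)
$\sqrt{-48609 + I} = \sqrt{-48609 + 69124} = \sqrt{20515}$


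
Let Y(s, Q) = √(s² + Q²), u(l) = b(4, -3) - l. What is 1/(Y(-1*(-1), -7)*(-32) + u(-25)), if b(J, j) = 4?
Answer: -29/50359 - 160*√2/50359 ≈ -0.0050691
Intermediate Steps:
u(l) = 4 - l
Y(s, Q) = √(Q² + s²)
1/(Y(-1*(-1), -7)*(-32) + u(-25)) = 1/(√((-7)² + (-1*(-1))²)*(-32) + (4 - 1*(-25))) = 1/(√(49 + 1²)*(-32) + (4 + 25)) = 1/(√(49 + 1)*(-32) + 29) = 1/(√50*(-32) + 29) = 1/((5*√2)*(-32) + 29) = 1/(-160*√2 + 29) = 1/(29 - 160*√2)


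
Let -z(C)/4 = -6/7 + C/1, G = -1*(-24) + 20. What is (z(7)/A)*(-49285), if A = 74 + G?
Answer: 4238510/413 ≈ 10263.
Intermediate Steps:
G = 44 (G = 24 + 20 = 44)
z(C) = 24/7 - 4*C (z(C) = -4*(-6/7 + C/1) = -4*(-6*⅐ + C*1) = -4*(-6/7 + C) = 24/7 - 4*C)
A = 118 (A = 74 + 44 = 118)
(z(7)/A)*(-49285) = ((24/7 - 4*7)/118)*(-49285) = ((24/7 - 28)*(1/118))*(-49285) = -172/7*1/118*(-49285) = -86/413*(-49285) = 4238510/413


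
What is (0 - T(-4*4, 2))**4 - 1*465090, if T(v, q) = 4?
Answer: -464834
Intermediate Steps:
(0 - T(-4*4, 2))**4 - 1*465090 = (0 - 1*4)**4 - 1*465090 = (0 - 4)**4 - 465090 = (-4)**4 - 465090 = 256 - 465090 = -464834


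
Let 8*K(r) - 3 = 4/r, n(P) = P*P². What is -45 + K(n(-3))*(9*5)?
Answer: -695/24 ≈ -28.958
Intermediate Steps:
n(P) = P³
K(r) = 3/8 + 1/(2*r) (K(r) = 3/8 + (4/r)/8 = 3/8 + 1/(2*r))
-45 + K(n(-3))*(9*5) = -45 + ((4 + 3*(-3)³)/(8*((-3)³)))*(9*5) = -45 + ((⅛)*(4 + 3*(-27))/(-27))*45 = -45 + ((⅛)*(-1/27)*(4 - 81))*45 = -45 + ((⅛)*(-1/27)*(-77))*45 = -45 + (77/216)*45 = -45 + 385/24 = -695/24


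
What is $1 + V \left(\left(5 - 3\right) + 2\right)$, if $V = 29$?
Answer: $117$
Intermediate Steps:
$1 + V \left(\left(5 - 3\right) + 2\right) = 1 + 29 \left(\left(5 - 3\right) + 2\right) = 1 + 29 \left(2 + 2\right) = 1 + 29 \cdot 4 = 1 + 116 = 117$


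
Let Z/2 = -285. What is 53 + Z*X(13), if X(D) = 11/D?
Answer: -5581/13 ≈ -429.31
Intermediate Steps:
Z = -570 (Z = 2*(-285) = -570)
53 + Z*X(13) = 53 - 6270/13 = -5581/13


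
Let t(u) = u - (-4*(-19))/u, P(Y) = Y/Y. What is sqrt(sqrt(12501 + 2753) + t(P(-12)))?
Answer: sqrt(-75 + sqrt(15254)) ≈ 6.9647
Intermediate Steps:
P(Y) = 1
t(u) = u - 76/u
sqrt(sqrt(12501 + 2753) + t(P(-12))) = sqrt(sqrt(12501 + 2753) + (1 - 76/1)) = sqrt(sqrt(15254) + (1 - 76*1)) = sqrt(sqrt(15254) + (1 - 76)) = sqrt(sqrt(15254) - 75) = sqrt(-75 + sqrt(15254))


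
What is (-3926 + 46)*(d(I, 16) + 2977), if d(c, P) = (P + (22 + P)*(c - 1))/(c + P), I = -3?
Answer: -149632200/13 ≈ -1.1510e+7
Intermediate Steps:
d(c, P) = (P + (-1 + c)*(22 + P))/(P + c) (d(c, P) = (P + (22 + P)*(-1 + c))/(P + c) = (P + (-1 + c)*(22 + P))/(P + c))
(-3926 + 46)*(d(I, 16) + 2977) = (-3926 + 46)*((-22 + 22*(-3) + 16*(-3))/(16 - 3) + 2977) = -3880*((-22 - 66 - 48)/13 + 2977) = -3880*((1/13)*(-136) + 2977) = -3880*(-136/13 + 2977) = -3880*38565/13 = -149632200/13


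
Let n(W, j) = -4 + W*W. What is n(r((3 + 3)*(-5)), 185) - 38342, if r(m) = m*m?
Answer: 771654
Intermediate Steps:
r(m) = m²
n(W, j) = -4 + W²
n(r((3 + 3)*(-5)), 185) - 38342 = (-4 + (((3 + 3)*(-5))²)²) - 38342 = (-4 + ((6*(-5))²)²) - 38342 = (-4 + ((-30)²)²) - 38342 = (-4 + 900²) - 38342 = (-4 + 810000) - 38342 = 809996 - 38342 = 771654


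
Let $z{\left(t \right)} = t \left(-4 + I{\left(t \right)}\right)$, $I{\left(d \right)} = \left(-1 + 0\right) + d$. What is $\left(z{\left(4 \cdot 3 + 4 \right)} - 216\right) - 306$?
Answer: $-346$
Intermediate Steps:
$I{\left(d \right)} = -1 + d$
$z{\left(t \right)} = t \left(-5 + t\right)$ ($z{\left(t \right)} = t \left(-4 + \left(-1 + t\right)\right) = t \left(-5 + t\right)$)
$\left(z{\left(4 \cdot 3 + 4 \right)} - 216\right) - 306 = \left(\left(4 \cdot 3 + 4\right) \left(-5 + \left(4 \cdot 3 + 4\right)\right) - 216\right) - 306 = \left(\left(12 + 4\right) \left(-5 + \left(12 + 4\right)\right) - 216\right) - 306 = \left(16 \left(-5 + 16\right) - 216\right) - 306 = \left(16 \cdot 11 - 216\right) - 306 = \left(176 - 216\right) - 306 = -40 - 306 = -346$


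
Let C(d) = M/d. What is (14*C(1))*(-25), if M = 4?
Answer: -1400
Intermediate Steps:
C(d) = 4/d
(14*C(1))*(-25) = (14*(4/1))*(-25) = (14*(4*1))*(-25) = (14*4)*(-25) = 56*(-25) = -1400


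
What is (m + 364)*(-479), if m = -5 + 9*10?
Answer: -215071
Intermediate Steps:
m = 85 (m = -5 + 90 = 85)
(m + 364)*(-479) = (85 + 364)*(-479) = 449*(-479) = -215071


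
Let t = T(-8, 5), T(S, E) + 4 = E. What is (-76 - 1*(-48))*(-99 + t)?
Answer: 2744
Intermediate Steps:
T(S, E) = -4 + E
t = 1 (t = -4 + 5 = 1)
(-76 - 1*(-48))*(-99 + t) = (-76 - 1*(-48))*(-99 + 1) = (-76 + 48)*(-98) = -28*(-98) = 2744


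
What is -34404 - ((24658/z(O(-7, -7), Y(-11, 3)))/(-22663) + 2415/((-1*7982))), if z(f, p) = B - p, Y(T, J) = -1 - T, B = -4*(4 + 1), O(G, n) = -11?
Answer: -93352501262863/2713440990 ≈ -34404.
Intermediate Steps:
B = -20 (B = -4*5 = -20)
z(f, p) = -20 - p
-34404 - ((24658/z(O(-7, -7), Y(-11, 3)))/(-22663) + 2415/((-1*7982))) = -34404 - ((24658/(-20 - (-1 - 1*(-11))))/(-22663) + 2415/((-1*7982))) = -34404 - ((24658/(-20 - (-1 + 11)))*(-1/22663) + 2415/(-7982)) = -34404 - ((24658/(-20 - 1*10))*(-1/22663) + 2415*(-1/7982)) = -34404 - ((24658/(-20 - 10))*(-1/22663) - 2415/7982) = -34404 - ((24658/(-30))*(-1/22663) - 2415/7982) = -34404 - ((24658*(-1/30))*(-1/22663) - 2415/7982) = -34404 - (-12329/15*(-1/22663) - 2415/7982) = -34404 - (12329/339945 - 2415/7982) = -34404 - 1*(-722557097/2713440990) = -34404 + 722557097/2713440990 = -93352501262863/2713440990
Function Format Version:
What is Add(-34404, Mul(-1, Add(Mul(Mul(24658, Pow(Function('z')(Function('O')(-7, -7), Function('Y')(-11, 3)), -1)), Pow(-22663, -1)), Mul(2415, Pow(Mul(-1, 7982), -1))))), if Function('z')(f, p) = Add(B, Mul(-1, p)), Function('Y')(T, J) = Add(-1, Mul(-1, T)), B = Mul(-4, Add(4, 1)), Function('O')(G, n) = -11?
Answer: Rational(-93352501262863, 2713440990) ≈ -34404.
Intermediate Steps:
B = -20 (B = Mul(-4, 5) = -20)
Function('z')(f, p) = Add(-20, Mul(-1, p))
Add(-34404, Mul(-1, Add(Mul(Mul(24658, Pow(Function('z')(Function('O')(-7, -7), Function('Y')(-11, 3)), -1)), Pow(-22663, -1)), Mul(2415, Pow(Mul(-1, 7982), -1))))) = Add(-34404, Mul(-1, Add(Mul(Mul(24658, Pow(Add(-20, Mul(-1, Add(-1, Mul(-1, -11)))), -1)), Pow(-22663, -1)), Mul(2415, Pow(Mul(-1, 7982), -1))))) = Add(-34404, Mul(-1, Add(Mul(Mul(24658, Pow(Add(-20, Mul(-1, Add(-1, 11))), -1)), Rational(-1, 22663)), Mul(2415, Pow(-7982, -1))))) = Add(-34404, Mul(-1, Add(Mul(Mul(24658, Pow(Add(-20, Mul(-1, 10)), -1)), Rational(-1, 22663)), Mul(2415, Rational(-1, 7982))))) = Add(-34404, Mul(-1, Add(Mul(Mul(24658, Pow(Add(-20, -10), -1)), Rational(-1, 22663)), Rational(-2415, 7982)))) = Add(-34404, Mul(-1, Add(Mul(Mul(24658, Pow(-30, -1)), Rational(-1, 22663)), Rational(-2415, 7982)))) = Add(-34404, Mul(-1, Add(Mul(Mul(24658, Rational(-1, 30)), Rational(-1, 22663)), Rational(-2415, 7982)))) = Add(-34404, Mul(-1, Add(Mul(Rational(-12329, 15), Rational(-1, 22663)), Rational(-2415, 7982)))) = Add(-34404, Mul(-1, Add(Rational(12329, 339945), Rational(-2415, 7982)))) = Add(-34404, Mul(-1, Rational(-722557097, 2713440990))) = Add(-34404, Rational(722557097, 2713440990)) = Rational(-93352501262863, 2713440990)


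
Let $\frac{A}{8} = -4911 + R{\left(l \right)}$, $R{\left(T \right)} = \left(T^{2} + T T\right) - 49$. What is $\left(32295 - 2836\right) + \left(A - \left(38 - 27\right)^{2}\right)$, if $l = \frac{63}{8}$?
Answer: $- \frac{37399}{4} \approx -9349.8$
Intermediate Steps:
$l = \frac{63}{8}$ ($l = 63 \cdot \frac{1}{8} = \frac{63}{8} \approx 7.875$)
$R{\left(T \right)} = -49 + 2 T^{2}$ ($R{\left(T \right)} = \left(T^{2} + T^{2}\right) - 49 = 2 T^{2} - 49 = -49 + 2 T^{2}$)
$A = - \frac{154751}{4}$ ($A = 8 \left(-4911 - \left(49 - 2 \left(\frac{63}{8}\right)^{2}\right)\right) = 8 \left(-4911 + \left(-49 + 2 \cdot \frac{3969}{64}\right)\right) = 8 \left(-4911 + \left(-49 + \frac{3969}{32}\right)\right) = 8 \left(-4911 + \frac{2401}{32}\right) = 8 \left(- \frac{154751}{32}\right) = - \frac{154751}{4} \approx -38688.0$)
$\left(32295 - 2836\right) + \left(A - \left(38 - 27\right)^{2}\right) = \left(32295 - 2836\right) - \left(\frac{154751}{4} + \left(38 - 27\right)^{2}\right) = 29459 - \frac{155235}{4} = - \frac{37399}{4}$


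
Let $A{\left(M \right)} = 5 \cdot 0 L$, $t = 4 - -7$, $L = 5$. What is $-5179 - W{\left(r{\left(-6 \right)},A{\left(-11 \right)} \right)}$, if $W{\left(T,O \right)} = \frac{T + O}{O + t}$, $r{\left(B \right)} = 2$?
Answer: $- \frac{56971}{11} \approx -5179.2$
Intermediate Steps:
$t = 11$ ($t = 4 + 7 = 11$)
$A{\left(M \right)} = 0$ ($A{\left(M \right)} = 5 \cdot 0 \cdot 5 = 0 \cdot 5 = 0$)
$W{\left(T,O \right)} = \frac{O + T}{11 + O}$ ($W{\left(T,O \right)} = \frac{T + O}{O + 11} = \frac{O + T}{11 + O}$)
$-5179 - W{\left(r{\left(-6 \right)},A{\left(-11 \right)} \right)} = -5179 - \frac{0 + 2}{11 + 0} = -5179 - \frac{1}{11} \cdot 2 = -5179 - \frac{2}{11} = - \frac{56971}{11}$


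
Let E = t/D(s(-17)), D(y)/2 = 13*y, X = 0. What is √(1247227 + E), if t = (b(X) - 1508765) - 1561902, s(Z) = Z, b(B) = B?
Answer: 3*√27224498938/442 ≈ 1119.9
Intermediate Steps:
D(y) = 26*y (D(y) = 2*(13*y) = 26*y)
t = -3070667 (t = (0 - 1508765) - 1561902 = -1508765 - 1561902 = -3070667)
E = 3070667/442 (E = -3070667/(26*(-17)) = -3070667/(-442) = -3070667*(-1/442) = 3070667/442 ≈ 6947.2)
√(1247227 + E) = √(1247227 + 3070667/442) = √(554345001/442) = 3*√27224498938/442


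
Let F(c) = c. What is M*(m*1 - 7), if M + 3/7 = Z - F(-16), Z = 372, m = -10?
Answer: -46121/7 ≈ -6588.7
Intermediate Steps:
M = 2713/7 (M = -3/7 + (372 - 1*(-16)) = -3/7 + (372 + 16) = -3/7 + 388 = 2713/7 ≈ 387.57)
M*(m*1 - 7) = 2713*(-10*1 - 7)/7 = 2713*(-10 - 7)/7 = (2713/7)*(-17) = -46121/7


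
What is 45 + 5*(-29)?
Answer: -100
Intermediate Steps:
45 + 5*(-29) = 45 - 145 = -100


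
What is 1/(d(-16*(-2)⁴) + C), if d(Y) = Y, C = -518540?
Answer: -1/518796 ≈ -1.9275e-6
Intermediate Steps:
1/(d(-16*(-2)⁴) + C) = 1/(-16*(-2)⁴ - 518540) = 1/(-16*16 - 518540) = 1/(-256 - 518540) = 1/(-518796) = -1/518796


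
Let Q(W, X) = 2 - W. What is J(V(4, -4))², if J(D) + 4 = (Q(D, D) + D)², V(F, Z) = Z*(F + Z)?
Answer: 0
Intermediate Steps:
J(D) = 0 (J(D) = -4 + ((2 - D) + D)² = -4 + 2² = -4 + 4 = 0)
J(V(4, -4))² = 0² = 0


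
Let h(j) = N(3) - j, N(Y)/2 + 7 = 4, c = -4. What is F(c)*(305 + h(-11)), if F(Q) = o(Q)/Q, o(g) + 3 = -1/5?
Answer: 248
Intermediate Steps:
N(Y) = -6 (N(Y) = -14 + 2*4 = -14 + 8 = -6)
o(g) = -16/5 (o(g) = -3 - 1/5 = -3 - 1*⅕ = -3 - ⅕ = -16/5)
F(Q) = -16/(5*Q)
h(j) = -6 - j
F(c)*(305 + h(-11)) = (-16/5/(-4))*(305 + (-6 - 1*(-11))) = (-16/5*(-¼))*(305 + (-6 + 11)) = 4*(305 + 5)/5 = (⅘)*310 = 248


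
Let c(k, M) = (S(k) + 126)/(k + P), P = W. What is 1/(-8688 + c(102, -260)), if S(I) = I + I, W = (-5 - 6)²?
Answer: -223/1937094 ≈ -0.00011512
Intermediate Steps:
W = 121 (W = (-11)² = 121)
P = 121
S(I) = 2*I
c(k, M) = (126 + 2*k)/(121 + k) (c(k, M) = (2*k + 126)/(k + 121) = (126 + 2*k)/(121 + k))
1/(-8688 + c(102, -260)) = 1/(-8688 + 2*(63 + 102)/(121 + 102)) = 1/(-8688 + 2*165/223) = 1/(-8688 + 2*(1/223)*165) = 1/(-8688 + 330/223) = 1/(-1937094/223) = -223/1937094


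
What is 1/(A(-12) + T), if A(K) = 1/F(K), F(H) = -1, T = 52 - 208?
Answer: -1/157 ≈ -0.0063694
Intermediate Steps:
T = -156
A(K) = -1 (A(K) = 1/(-1) = -1)
1/(A(-12) + T) = 1/(-1 - 156) = 1/(-157) = -1/157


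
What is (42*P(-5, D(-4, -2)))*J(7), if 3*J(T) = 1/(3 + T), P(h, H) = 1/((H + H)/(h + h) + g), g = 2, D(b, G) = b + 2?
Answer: 7/12 ≈ 0.58333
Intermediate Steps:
D(b, G) = 2 + b
P(h, H) = 1/(2 + H/h) (P(h, H) = 1/((H + H)/(h + h) + 2) = 1/((2*H)/((2*h)) + 2) = 1/((2*H)*(1/(2*h)) + 2) = 1/(H/h + 2) = 1/(2 + H/h))
J(T) = 1/(3*(3 + T))
(42*P(-5, D(-4, -2)))*J(7) = (42*(-5/((2 - 4) + 2*(-5))))*(1/(3*(3 + 7))) = (42*(-5/(-2 - 10)))*((⅓)/10) = (42*(-5/(-12)))*((⅓)*(⅒)) = (42*(-5*(-1/12)))*(1/30) = (42*(5/12))*(1/30) = (35/2)*(1/30) = 7/12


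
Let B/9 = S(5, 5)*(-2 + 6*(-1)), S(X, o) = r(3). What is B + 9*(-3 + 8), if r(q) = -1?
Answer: 117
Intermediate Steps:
S(X, o) = -1
B = 72 (B = 9*(-(-2 + 6*(-1))) = 9*(-(-2 - 6)) = 9*(-1*(-8)) = 9*8 = 72)
B + 9*(-3 + 8) = 72 + 9*(-3 + 8) = 72 + 9*5 = 72 + 45 = 117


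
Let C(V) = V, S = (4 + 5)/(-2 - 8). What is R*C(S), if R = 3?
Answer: -27/10 ≈ -2.7000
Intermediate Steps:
S = -9/10 (S = 9/(-10) = 9*(-⅒) = -9/10 ≈ -0.90000)
R*C(S) = 3*(-9/10) = -27/10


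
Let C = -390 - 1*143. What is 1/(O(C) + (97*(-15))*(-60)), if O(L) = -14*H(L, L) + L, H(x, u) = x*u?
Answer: -1/3890479 ≈ -2.5704e-7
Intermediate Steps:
H(x, u) = u*x
C = -533 (C = -390 - 143 = -533)
O(L) = L - 14*L² (O(L) = -14*L*L + L = -14*L² + L = L - 14*L²)
1/(O(C) + (97*(-15))*(-60)) = 1/(-533*(1 - 14*(-533)) + (97*(-15))*(-60)) = 1/(-533*(1 + 7462) - 1455*(-60)) = 1/(-533*7463 + 87300) = 1/(-3977779 + 87300) = 1/(-3890479) = -1/3890479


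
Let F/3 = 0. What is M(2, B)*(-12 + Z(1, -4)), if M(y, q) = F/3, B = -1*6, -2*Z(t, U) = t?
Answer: 0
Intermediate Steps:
F = 0 (F = 3*0 = 0)
Z(t, U) = -t/2
B = -6
M(y, q) = 0 (M(y, q) = 0/3 = 0*(⅓) = 0)
M(2, B)*(-12 + Z(1, -4)) = 0*(-12 - ½*1) = 0*(-12 - ½) = 0*(-25/2) = 0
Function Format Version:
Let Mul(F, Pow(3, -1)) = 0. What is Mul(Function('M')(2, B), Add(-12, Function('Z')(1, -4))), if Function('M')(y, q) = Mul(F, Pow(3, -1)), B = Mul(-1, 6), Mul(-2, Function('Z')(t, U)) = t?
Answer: 0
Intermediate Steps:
F = 0 (F = Mul(3, 0) = 0)
Function('Z')(t, U) = Mul(Rational(-1, 2), t)
B = -6
Function('M')(y, q) = 0 (Function('M')(y, q) = Mul(0, Pow(3, -1)) = Mul(0, Rational(1, 3)) = 0)
Mul(Function('M')(2, B), Add(-12, Function('Z')(1, -4))) = Mul(0, Add(-12, Mul(Rational(-1, 2), 1))) = Mul(0, Add(-12, Rational(-1, 2))) = Mul(0, Rational(-25, 2)) = 0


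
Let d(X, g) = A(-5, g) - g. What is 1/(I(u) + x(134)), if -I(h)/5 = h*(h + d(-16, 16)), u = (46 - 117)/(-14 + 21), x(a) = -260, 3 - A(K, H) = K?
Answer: -49/57825 ≈ -0.00084738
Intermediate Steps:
A(K, H) = 3 - K
d(X, g) = 8 - g (d(X, g) = (3 - 1*(-5)) - g = (3 + 5) - g = 8 - g)
u = -71/7 ≈ -10.143
I(h) = -5*h*(-8 + h) (I(h) = -5*h*(h + (8 - 1*16)) = -5*h*(h + (8 - 16)) = -5*h*(h - 8) = -5*h*(-8 + h))
1/(I(u) + x(134)) = 1/(5*(-71/7)*(8 - 1*(-71/7)) - 260) = 1/(5*(-71/7)*(8 + 71/7) - 260) = 1/(5*(-71/7)*(127/7) - 260) = 1/(-45085/49 - 260) = 1/(-57825/49) = -49/57825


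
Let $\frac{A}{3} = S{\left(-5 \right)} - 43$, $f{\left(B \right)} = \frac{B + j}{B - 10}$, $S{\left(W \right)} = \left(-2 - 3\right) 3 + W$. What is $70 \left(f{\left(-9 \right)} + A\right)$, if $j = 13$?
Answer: $- \frac{251650}{19} \approx -13245.0$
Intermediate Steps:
$S{\left(W \right)} = -15 + W$ ($S{\left(W \right)} = \left(-2 - 3\right) 3 + W = \left(-5\right) 3 + W = -15 + W$)
$f{\left(B \right)} = \frac{13 + B}{-10 + B}$ ($f{\left(B \right)} = \frac{B + 13}{B - 10} = \frac{13 + B}{-10 + B}$)
$A = -189$ ($A = 3 \left(\left(-15 - 5\right) - 43\right) = 3 \left(-20 - 43\right) = 3 \left(-63\right) = -189$)
$70 \left(f{\left(-9 \right)} + A\right) = 70 \left(\frac{13 - 9}{-10 - 9} - 189\right) = 70 \left(\frac{1}{-19} \cdot 4 - 189\right) = 70 \left(\left(- \frac{1}{19}\right) 4 - 189\right) = 70 \left(- \frac{4}{19} - 189\right) = 70 \left(- \frac{3595}{19}\right) = - \frac{251650}{19}$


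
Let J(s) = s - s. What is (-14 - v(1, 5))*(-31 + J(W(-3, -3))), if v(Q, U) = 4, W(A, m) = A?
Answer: 558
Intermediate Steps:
J(s) = 0
(-14 - v(1, 5))*(-31 + J(W(-3, -3))) = (-14 - 1*4)*(-31 + 0) = (-14 - 4)*(-31) = -18*(-31) = 558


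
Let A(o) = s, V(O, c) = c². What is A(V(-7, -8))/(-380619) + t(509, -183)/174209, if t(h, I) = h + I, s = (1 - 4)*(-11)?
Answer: 39444299/22102418457 ≈ 0.0017846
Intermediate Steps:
s = 33 (s = -3*(-11) = 33)
t(h, I) = I + h
A(o) = 33
A(V(-7, -8))/(-380619) + t(509, -183)/174209 = 33/(-380619) + (-183 + 509)/174209 = 33*(-1/380619) + 326*(1/174209) = -11/126873 + 326/174209 = 39444299/22102418457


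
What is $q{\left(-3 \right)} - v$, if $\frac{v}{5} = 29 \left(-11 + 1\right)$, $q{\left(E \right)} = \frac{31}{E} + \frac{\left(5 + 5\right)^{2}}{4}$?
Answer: $\frac{4394}{3} \approx 1464.7$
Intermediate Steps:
$q{\left(E \right)} = 25 + \frac{31}{E}$ ($q{\left(E \right)} = \frac{31}{E} + 10^{2} \cdot \frac{1}{4} = \frac{31}{E} + 100 \cdot \frac{1}{4} = \frac{31}{E} + 25 = 25 + \frac{31}{E}$)
$v = -1450$ ($v = 5 \cdot 29 \left(-11 + 1\right) = 5 \cdot 29 \left(-10\right) = 5 \left(-290\right) = -1450$)
$q{\left(-3 \right)} - v = \left(25 + \frac{31}{-3}\right) - -1450 = \left(25 + 31 \left(- \frac{1}{3}\right)\right) + 1450 = \left(25 - \frac{31}{3}\right) + 1450 = \frac{44}{3} + 1450 = \frac{4394}{3}$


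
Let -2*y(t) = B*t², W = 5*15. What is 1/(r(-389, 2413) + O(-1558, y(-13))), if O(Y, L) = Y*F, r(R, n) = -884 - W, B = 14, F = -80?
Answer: 1/123681 ≈ 8.0853e-6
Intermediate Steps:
W = 75
r(R, n) = -959 (r(R, n) = -884 - 1*75 = -884 - 75 = -959)
y(t) = -7*t²
O(Y, L) = -80*Y (O(Y, L) = Y*(-80) = -80*Y)
1/(r(-389, 2413) + O(-1558, y(-13))) = 1/(-959 - 80*(-1558)) = 1/(-959 + 124640) = 1/123681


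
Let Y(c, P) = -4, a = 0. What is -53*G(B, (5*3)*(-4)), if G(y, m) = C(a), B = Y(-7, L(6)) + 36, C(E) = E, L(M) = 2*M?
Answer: 0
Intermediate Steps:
B = 32 (B = -4 + 36 = 32)
G(y, m) = 0
-53*G(B, (5*3)*(-4)) = -53*0 = 0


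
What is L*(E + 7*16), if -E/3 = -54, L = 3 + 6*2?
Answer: 4110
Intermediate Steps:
L = 15 (L = 3 + 12 = 15)
E = 162 (E = -3*(-54) = 162)
L*(E + 7*16) = 15*(162 + 7*16) = 15*(162 + 112) = 15*274 = 4110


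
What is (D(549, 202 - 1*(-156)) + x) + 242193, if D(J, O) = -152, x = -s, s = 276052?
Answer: -34011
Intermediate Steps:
x = -276052 (x = -1*276052 = -276052)
(D(549, 202 - 1*(-156)) + x) + 242193 = (-152 - 276052) + 242193 = -276204 + 242193 = -34011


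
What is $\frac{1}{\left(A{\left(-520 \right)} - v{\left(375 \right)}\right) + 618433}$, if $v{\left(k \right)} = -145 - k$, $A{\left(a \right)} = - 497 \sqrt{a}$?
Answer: $\frac{618953}{383231260889} + \frac{994 i \sqrt{130}}{383231260889} \approx 1.6151 \cdot 10^{-6} + 2.9573 \cdot 10^{-8} i$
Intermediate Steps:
$\frac{1}{\left(A{\left(-520 \right)} - v{\left(375 \right)}\right) + 618433} = \frac{1}{\left(- 497 \sqrt{-520} - \left(-145 - 375\right)\right) + 618433} = \frac{1}{\left(- 497 \cdot 2 i \sqrt{130} - \left(-145 - 375\right)\right) + 618433} = \frac{1}{\left(- 994 i \sqrt{130} - -520\right) + 618433} = \frac{1}{\left(- 994 i \sqrt{130} + 520\right) + 618433} = \frac{1}{\left(520 - 994 i \sqrt{130}\right) + 618433} = \frac{1}{618953 - 994 i \sqrt{130}}$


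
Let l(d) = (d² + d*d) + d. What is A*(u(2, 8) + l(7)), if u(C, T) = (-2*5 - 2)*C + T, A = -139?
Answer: -12371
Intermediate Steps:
l(d) = d + 2*d² (l(d) = (d² + d²) + d = 2*d² + d = d + 2*d²)
u(C, T) = T - 12*C (u(C, T) = (-10 - 2)*C + T = -12*C + T = T - 12*C)
A*(u(2, 8) + l(7)) = -139*((8 - 12*2) + 7*(1 + 2*7)) = -139*((8 - 24) + 7*(1 + 14)) = -139*(-16 + 7*15) = -139*(-16 + 105) = -139*89 = -12371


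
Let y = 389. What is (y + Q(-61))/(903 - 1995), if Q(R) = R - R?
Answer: -389/1092 ≈ -0.35623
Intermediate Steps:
Q(R) = 0
(y + Q(-61))/(903 - 1995) = (389 + 0)/(903 - 1995) = 389/(-1092) = 389*(-1/1092) = -389/1092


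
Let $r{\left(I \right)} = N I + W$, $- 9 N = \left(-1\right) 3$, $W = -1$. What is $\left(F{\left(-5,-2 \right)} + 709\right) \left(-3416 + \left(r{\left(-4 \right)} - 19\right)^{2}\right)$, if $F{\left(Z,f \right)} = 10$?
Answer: $- \frac{19159912}{9} \approx -2.1289 \cdot 10^{6}$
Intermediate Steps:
$N = \frac{1}{3}$ ($N = - \frac{\left(-1\right) 3}{9} = \left(- \frac{1}{9}\right) \left(-3\right) = \frac{1}{3} \approx 0.33333$)
$r{\left(I \right)} = -1 + \frac{I}{3}$ ($r{\left(I \right)} = \frac{I}{3} - 1 = -1 + \frac{I}{3}$)
$\left(F{\left(-5,-2 \right)} + 709\right) \left(-3416 + \left(r{\left(-4 \right)} - 19\right)^{2}\right) = \left(10 + 709\right) \left(-3416 + \left(\left(-1 + \frac{1}{3} \left(-4\right)\right) - 19\right)^{2}\right) = 719 \left(-3416 + \left(\left(-1 - \frac{4}{3}\right) - 19\right)^{2}\right) = 719 \left(-3416 + \left(- \frac{7}{3} - 19\right)^{2}\right) = 719 \left(-3416 + \left(- \frac{64}{3}\right)^{2}\right) = 719 \left(-3416 + \frac{4096}{9}\right) = 719 \left(- \frac{26648}{9}\right) = - \frac{19159912}{9}$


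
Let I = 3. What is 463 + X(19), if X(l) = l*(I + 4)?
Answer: 596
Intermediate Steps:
X(l) = 7*l (X(l) = l*(3 + 4) = l*7 = 7*l)
463 + X(19) = 463 + 7*19 = 463 + 133 = 596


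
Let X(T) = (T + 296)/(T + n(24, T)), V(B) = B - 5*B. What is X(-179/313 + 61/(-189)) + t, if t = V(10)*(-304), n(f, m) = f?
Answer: 4159570147/341711 ≈ 12173.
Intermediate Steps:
V(B) = -4*B
X(T) = (296 + T)/(24 + T) (X(T) = (T + 296)/(T + 24) = (296 + T)/(24 + T))
t = 12160 (t = -4*10*(-304) = -40*(-304) = 12160)
X(-179/313 + 61/(-189)) + t = (296 + (-179/313 + 61/(-189)))/(24 + (-179/313 + 61/(-189))) + 12160 = (296 + (-179*1/313 + 61*(-1/189)))/(24 + (-179*1/313 + 61*(-1/189))) + 12160 = (296 + (-179/313 - 61/189))/(24 + (-179/313 - 61/189)) + 12160 = (296 - 52924/59157)/(24 - 52924/59157) + 12160 = (17457548/59157)/(1366844/59157) + 12160 = (59157/1366844)*(17457548/59157) + 12160 = 4364387/341711 + 12160 = 4159570147/341711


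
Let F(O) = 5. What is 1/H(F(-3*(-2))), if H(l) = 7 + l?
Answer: 1/12 ≈ 0.083333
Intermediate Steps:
1/H(F(-3*(-2))) = 1/(7 + 5) = 1/12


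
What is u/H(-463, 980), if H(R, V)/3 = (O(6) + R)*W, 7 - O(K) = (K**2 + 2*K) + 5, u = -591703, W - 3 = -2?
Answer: 591703/1527 ≈ 387.49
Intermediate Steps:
W = 1 (W = 3 - 2 = 1)
O(K) = 2 - K**2 - 2*K (O(K) = 7 - ((K**2 + 2*K) + 5) = 7 - (5 + K**2 + 2*K) = 7 + (-5 - K**2 - 2*K) = 2 - K**2 - 2*K)
H(R, V) = -138 + 3*R (H(R, V) = 3*(((2 - 1*6**2 - 2*6) + R)*1) = 3*(((2 - 1*36 - 12) + R)*1) = 3*(((2 - 36 - 12) + R)*1) = 3*((-46 + R)*1) = 3*(-46 + R) = -138 + 3*R)
u/H(-463, 980) = -591703/(-138 + 3*(-463)) = -591703/(-138 - 1389) = -591703/(-1527) = -591703*(-1/1527) = 591703/1527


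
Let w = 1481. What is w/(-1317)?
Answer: -1481/1317 ≈ -1.1245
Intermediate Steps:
w/(-1317) = 1481/(-1317) = -1/1317*1481 = -1481/1317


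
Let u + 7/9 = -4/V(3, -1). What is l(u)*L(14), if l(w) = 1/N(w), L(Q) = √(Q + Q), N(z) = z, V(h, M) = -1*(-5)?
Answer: -90*√7/71 ≈ -3.3538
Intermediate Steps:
V(h, M) = 5
L(Q) = √2*√Q (L(Q) = √(2*Q) = √2*√Q)
u = -71/45 (u = -7/9 - 4/5 = -7/9 - 4*⅕ = -7/9 - ⅘ = -71/45 ≈ -1.5778)
l(w) = 1/w
l(u)*L(14) = (√2*√14)/(-71/45) = -90*√7/71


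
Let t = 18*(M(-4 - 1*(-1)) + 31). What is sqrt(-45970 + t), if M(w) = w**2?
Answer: 5*I*sqrt(1810) ≈ 212.72*I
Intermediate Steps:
t = 720 (t = 18*((-4 - 1*(-1))**2 + 31) = 18*((-4 + 1)**2 + 31) = 18*((-3)**2 + 31) = 18*(9 + 31) = 18*40 = 720)
sqrt(-45970 + t) = sqrt(-45970 + 720) = sqrt(-45250) = 5*I*sqrt(1810)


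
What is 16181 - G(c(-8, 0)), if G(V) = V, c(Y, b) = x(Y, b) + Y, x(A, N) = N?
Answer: 16189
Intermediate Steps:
c(Y, b) = Y + b (c(Y, b) = b + Y = Y + b)
16181 - G(c(-8, 0)) = 16181 - (-8 + 0) = 16181 - 1*(-8) = 16181 + 8 = 16189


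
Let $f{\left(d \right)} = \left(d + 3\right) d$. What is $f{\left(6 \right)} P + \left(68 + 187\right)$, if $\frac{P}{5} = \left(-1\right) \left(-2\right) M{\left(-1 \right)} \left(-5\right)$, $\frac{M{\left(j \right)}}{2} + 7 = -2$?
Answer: $48855$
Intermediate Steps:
$M{\left(j \right)} = -18$ ($M{\left(j \right)} = -14 + 2 \left(-2\right) = -14 - 4 = -18$)
$f{\left(d \right)} = d \left(3 + d\right)$ ($f{\left(d \right)} = \left(3 + d\right) d = d \left(3 + d\right)$)
$P = 900$ ($P = 5 \left(-1\right) \left(-2\right) \left(-18\right) \left(-5\right) = 5 \cdot 2 \left(-18\right) \left(-5\right) = 5 \left(\left(-36\right) \left(-5\right)\right) = 5 \cdot 180 = 900$)
$f{\left(6 \right)} P + \left(68 + 187\right) = 6 \left(3 + 6\right) 900 + \left(68 + 187\right) = 6 \cdot 9 \cdot 900 + 255 = 54 \cdot 900 + 255 = 48600 + 255 = 48855$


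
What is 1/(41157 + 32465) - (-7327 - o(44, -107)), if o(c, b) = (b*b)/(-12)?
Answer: 2815121231/441732 ≈ 6372.9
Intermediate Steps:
o(c, b) = -b²/12 (o(c, b) = b²*(-1/12) = -b²/12)
1/(41157 + 32465) - (-7327 - o(44, -107)) = 1/(41157 + 32465) - (-7327 - (-1)*(-107)²/12) = 1/73622 - (-7327 - (-1)*11449/12) = 1/73622 - (-7327 - 1*(-11449/12)) = 1/73622 - (-7327 + 11449/12) = 1/73622 - 1*(-76475/12) = 1/73622 + 76475/12 = 2815121231/441732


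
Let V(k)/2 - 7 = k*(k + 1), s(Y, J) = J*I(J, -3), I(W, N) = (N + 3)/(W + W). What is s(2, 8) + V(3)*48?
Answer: 1824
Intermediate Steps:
I(W, N) = (3 + N)/(2*W) (I(W, N) = (3 + N)/((2*W)) = (3 + N)*(1/(2*W)) = (3 + N)/(2*W))
s(Y, J) = 0 (s(Y, J) = J*((3 - 3)/(2*J)) = J*((½)*0/J) = J*0 = 0)
V(k) = 14 + 2*k*(1 + k) (V(k) = 14 + 2*(k*(k + 1)) = 14 + 2*(k*(1 + k)) = 14 + 2*k*(1 + k))
s(2, 8) + V(3)*48 = 0 + (14 + 2*3 + 2*3²)*48 = 0 + (14 + 6 + 2*9)*48 = 0 + (14 + 6 + 18)*48 = 0 + 38*48 = 0 + 1824 = 1824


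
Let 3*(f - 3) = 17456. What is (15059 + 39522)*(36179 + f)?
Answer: 6877315162/3 ≈ 2.2924e+9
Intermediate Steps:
f = 17465/3 (f = 3 + (1/3)*17456 = 3 + 17456/3 = 17465/3 ≈ 5821.7)
(15059 + 39522)*(36179 + f) = (15059 + 39522)*(36179 + 17465/3) = 54581*(126002/3) = 6877315162/3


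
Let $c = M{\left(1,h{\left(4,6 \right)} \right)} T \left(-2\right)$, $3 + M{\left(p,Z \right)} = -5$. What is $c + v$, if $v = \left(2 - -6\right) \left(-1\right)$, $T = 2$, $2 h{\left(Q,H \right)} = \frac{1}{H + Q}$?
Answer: $24$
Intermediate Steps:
$h{\left(Q,H \right)} = \frac{1}{2 \left(H + Q\right)}$
$M{\left(p,Z \right)} = -8$ ($M{\left(p,Z \right)} = -3 - 5 = -8$)
$c = 32$ ($c = \left(-8\right) 2 \left(-2\right) = \left(-16\right) \left(-2\right) = 32$)
$v = -8$ ($v = \left(2 + 6\right) \left(-1\right) = 8 \left(-1\right) = -8$)
$c + v = 32 - 8 = 24$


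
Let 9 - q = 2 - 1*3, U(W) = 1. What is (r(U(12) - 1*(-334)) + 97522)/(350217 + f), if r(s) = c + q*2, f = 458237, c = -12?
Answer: 48765/404227 ≈ 0.12064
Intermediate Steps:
q = 10 (q = 9 - (2 - 1*3) = 9 - (2 - 3) = 9 - 1*(-1) = 9 + 1 = 10)
r(s) = 8 (r(s) = -12 + 10*2 = -12 + 20 = 8)
(r(U(12) - 1*(-334)) + 97522)/(350217 + f) = (8 + 97522)/(350217 + 458237) = 97530/808454 = 97530*(1/808454) = 48765/404227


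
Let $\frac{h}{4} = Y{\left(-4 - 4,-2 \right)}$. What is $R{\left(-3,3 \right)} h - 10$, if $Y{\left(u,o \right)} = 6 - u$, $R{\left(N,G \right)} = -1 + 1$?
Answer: $-10$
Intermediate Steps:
$R{\left(N,G \right)} = 0$
$h = 56$ ($h = 4 \left(6 - \left(-4 - 4\right)\right) = 4 \left(6 - -8\right) = 4 \left(6 + 8\right) = 4 \cdot 14 = 56$)
$R{\left(-3,3 \right)} h - 10 = 0 \cdot 56 - 10 = 0 - 10 = -10$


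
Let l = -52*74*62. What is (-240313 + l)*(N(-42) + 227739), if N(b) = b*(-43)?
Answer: -109926575505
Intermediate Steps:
l = -238576 (l = -3848*62 = -238576)
N(b) = -43*b
(-240313 + l)*(N(-42) + 227739) = (-240313 - 238576)*(-43*(-42) + 227739) = -478889*(1806 + 227739) = -478889*229545 = -109926575505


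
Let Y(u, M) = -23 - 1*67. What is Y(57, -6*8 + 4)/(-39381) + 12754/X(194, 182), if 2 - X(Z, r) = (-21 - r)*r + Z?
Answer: 84262189/241234879 ≈ 0.34930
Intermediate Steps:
Y(u, M) = -90 (Y(u, M) = -23 - 67 = -90)
X(Z, r) = 2 - Z - r*(-21 - r) (X(Z, r) = 2 - ((-21 - r)*r + Z) = 2 - (r*(-21 - r) + Z) = 2 - (Z + r*(-21 - r)) = 2 + (-Z - r*(-21 - r)) = 2 - Z - r*(-21 - r))
Y(57, -6*8 + 4)/(-39381) + 12754/X(194, 182) = -90/(-39381) + 12754/(2 + 182² - 1*194 + 21*182) = -90*(-1/39381) + 12754/(2 + 33124 - 194 + 3822) = 30/13127 + 12754/36754 = 30/13127 + 12754*(1/36754) = 30/13127 + 6377/18377 = 84262189/241234879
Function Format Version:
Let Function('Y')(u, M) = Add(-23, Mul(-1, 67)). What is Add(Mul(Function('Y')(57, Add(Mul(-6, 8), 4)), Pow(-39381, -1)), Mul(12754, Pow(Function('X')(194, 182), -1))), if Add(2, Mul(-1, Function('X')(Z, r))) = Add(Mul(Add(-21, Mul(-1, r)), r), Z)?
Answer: Rational(84262189, 241234879) ≈ 0.34930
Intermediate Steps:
Function('Y')(u, M) = -90 (Function('Y')(u, M) = Add(-23, -67) = -90)
Function('X')(Z, r) = Add(2, Mul(-1, Z), Mul(-1, r, Add(-21, Mul(-1, r)))) (Function('X')(Z, r) = Add(2, Mul(-1, Add(Mul(Add(-21, Mul(-1, r)), r), Z))) = Add(2, Mul(-1, Add(Mul(r, Add(-21, Mul(-1, r))), Z))) = Add(2, Mul(-1, Add(Z, Mul(r, Add(-21, Mul(-1, r)))))) = Add(2, Add(Mul(-1, Z), Mul(-1, r, Add(-21, Mul(-1, r))))) = Add(2, Mul(-1, Z), Mul(-1, r, Add(-21, Mul(-1, r)))))
Add(Mul(Function('Y')(57, Add(Mul(-6, 8), 4)), Pow(-39381, -1)), Mul(12754, Pow(Function('X')(194, 182), -1))) = Add(Mul(-90, Pow(-39381, -1)), Mul(12754, Pow(Add(2, Pow(182, 2), Mul(-1, 194), Mul(21, 182)), -1))) = Add(Mul(-90, Rational(-1, 39381)), Mul(12754, Pow(Add(2, 33124, -194, 3822), -1))) = Add(Rational(30, 13127), Mul(12754, Pow(36754, -1))) = Add(Rational(30, 13127), Mul(12754, Rational(1, 36754))) = Add(Rational(30, 13127), Rational(6377, 18377)) = Rational(84262189, 241234879)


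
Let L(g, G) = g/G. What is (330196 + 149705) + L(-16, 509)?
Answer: 244269593/509 ≈ 4.7990e+5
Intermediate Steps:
(330196 + 149705) + L(-16, 509) = (330196 + 149705) - 16/509 = 479901 - 16*1/509 = 479901 - 16/509 = 244269593/509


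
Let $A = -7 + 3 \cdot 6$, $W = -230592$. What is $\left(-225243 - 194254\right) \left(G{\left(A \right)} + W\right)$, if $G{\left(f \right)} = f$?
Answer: $96728037757$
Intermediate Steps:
$A = 11$ ($A = -7 + 18 = 11$)
$\left(-225243 - 194254\right) \left(G{\left(A \right)} + W\right) = \left(-225243 - 194254\right) \left(11 - 230592\right) = \left(-419497\right) \left(-230581\right) = 96728037757$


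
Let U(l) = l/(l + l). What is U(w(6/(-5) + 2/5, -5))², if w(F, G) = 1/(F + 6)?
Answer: ¼ ≈ 0.25000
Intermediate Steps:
w(F, G) = 1/(6 + F)
U(l) = ½ (U(l) = l/((2*l)) = l*(1/(2*l)) = ½)
U(w(6/(-5) + 2/5, -5))² = (½)² = ¼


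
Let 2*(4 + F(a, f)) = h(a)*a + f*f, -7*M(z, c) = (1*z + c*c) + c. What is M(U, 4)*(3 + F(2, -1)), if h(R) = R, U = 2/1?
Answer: -33/7 ≈ -4.7143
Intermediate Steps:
U = 2 (U = 2*1 = 2)
M(z, c) = -c/7 - z/7 - c²/7 (M(z, c) = -((1*z + c*c) + c)/7 = -((z + c²) + c)/7 = -(c + z + c²)/7 = -c/7 - z/7 - c²/7)
F(a, f) = -4 + a²/2 + f²/2 (F(a, f) = -4 + (a*a + f*f)/2 = -4 + (a² + f²)/2 = -4 + (a²/2 + f²/2) = -4 + a²/2 + f²/2)
M(U, 4)*(3 + F(2, -1)) = (-⅐*4 - ⅐*2 - ⅐*4²)*(3 + (-4 + (½)*2² + (½)*(-1)²)) = (-4/7 - 2/7 - ⅐*16)*(3 + (-4 + (½)*4 + (½)*1)) = (-4/7 - 2/7 - 16/7)*(3 + (-4 + 2 + ½)) = -22*(3 - 3/2)/7 = -22/7*3/2 = -33/7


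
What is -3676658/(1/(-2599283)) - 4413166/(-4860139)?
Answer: 46446767109778886912/4860139 ≈ 9.5567e+12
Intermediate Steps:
-3676658/(1/(-2599283)) - 4413166/(-4860139) = -3676658/(-1/2599283) - 4413166*(-1/4860139) = -3676658*(-2599283) + 4413166/4860139 = 9556674636214 + 4413166/4860139 = 46446767109778886912/4860139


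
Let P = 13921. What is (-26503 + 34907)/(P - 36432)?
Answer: -8404/22511 ≈ -0.37333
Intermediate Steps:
(-26503 + 34907)/(P - 36432) = (-26503 + 34907)/(13921 - 36432) = 8404/(-22511) = 8404*(-1/22511) = -8404/22511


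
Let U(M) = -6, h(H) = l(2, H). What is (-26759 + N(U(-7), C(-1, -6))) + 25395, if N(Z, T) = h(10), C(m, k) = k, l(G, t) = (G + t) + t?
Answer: -1342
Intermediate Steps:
l(G, t) = G + 2*t
h(H) = 2 + 2*H
N(Z, T) = 22 (N(Z, T) = 2 + 2*10 = 2 + 20 = 22)
(-26759 + N(U(-7), C(-1, -6))) + 25395 = (-26759 + 22) + 25395 = -26737 + 25395 = -1342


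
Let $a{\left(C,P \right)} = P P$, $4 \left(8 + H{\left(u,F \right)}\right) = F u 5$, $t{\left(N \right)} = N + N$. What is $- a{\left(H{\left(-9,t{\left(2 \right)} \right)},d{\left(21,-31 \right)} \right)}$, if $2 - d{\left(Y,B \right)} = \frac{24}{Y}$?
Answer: $- \frac{36}{49} \approx -0.73469$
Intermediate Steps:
$t{\left(N \right)} = 2 N$
$d{\left(Y,B \right)} = 2 - \frac{24}{Y}$
$H{\left(u,F \right)} = -8 + \frac{5 F u}{4}$ ($H{\left(u,F \right)} = -8 + \frac{F u 5}{4} = -8 + \frac{5 F u}{4}$)
$a{\left(C,P \right)} = P^{2}$
$- a{\left(H{\left(-9,t{\left(2 \right)} \right)},d{\left(21,-31 \right)} \right)} = - \left(2 - \frac{24}{21}\right)^{2} = - \left(2 - \frac{8}{7}\right)^{2} = - \left(\frac{6}{7}\right)^{2} = \left(-1\right) \frac{36}{49} = - \frac{36}{49}$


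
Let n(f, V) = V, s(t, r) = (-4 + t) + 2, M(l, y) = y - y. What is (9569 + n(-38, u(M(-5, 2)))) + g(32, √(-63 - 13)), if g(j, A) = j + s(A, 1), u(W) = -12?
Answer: 9587 + 2*I*√19 ≈ 9587.0 + 8.7178*I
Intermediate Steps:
M(l, y) = 0
s(t, r) = -2 + t
g(j, A) = -2 + A + j (g(j, A) = j + (-2 + A) = -2 + A + j)
(9569 + n(-38, u(M(-5, 2)))) + g(32, √(-63 - 13)) = (9569 - 12) + (-2 + √(-63 - 13) + 32) = 9557 + (-2 + √(-76) + 32) = 9557 + (-2 + 2*I*√19 + 32) = 9557 + (30 + 2*I*√19) = 9587 + 2*I*√19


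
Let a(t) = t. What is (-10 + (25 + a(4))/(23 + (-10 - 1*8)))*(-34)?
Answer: 714/5 ≈ 142.80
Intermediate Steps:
(-10 + (25 + a(4))/(23 + (-10 - 1*8)))*(-34) = (-10 + (25 + 4)/(23 + (-10 - 1*8)))*(-34) = (-10 + 29/(23 + (-10 - 8)))*(-34) = (-10 + 29/(23 - 18))*(-34) = (-10 + 29/5)*(-34) = -21/5*(-34) = 714/5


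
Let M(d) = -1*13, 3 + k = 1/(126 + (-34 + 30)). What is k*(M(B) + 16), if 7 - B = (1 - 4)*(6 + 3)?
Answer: -1095/122 ≈ -8.9754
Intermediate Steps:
k = -365/122 (k = -3 + 1/(126 + (-34 + 30)) = -3 + 1/(126 - 4) = -3 + 1/122 = -365/122 ≈ -2.9918)
B = 34 (B = 7 - (1 - 4)*(6 + 3) = 7 - (-3)*9 = 7 - 1*(-27) = 7 + 27 = 34)
M(d) = -13
k*(M(B) + 16) = -365*(-13 + 16)/122 = -365/122*3 = -1095/122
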